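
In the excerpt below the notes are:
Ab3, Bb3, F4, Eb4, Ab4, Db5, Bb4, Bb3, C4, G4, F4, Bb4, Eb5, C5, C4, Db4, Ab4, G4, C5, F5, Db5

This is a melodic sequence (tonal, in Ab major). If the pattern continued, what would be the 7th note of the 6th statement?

G5

The unit is 7 notes. Position-7 pitches of the 3 shown cells: Bb4, C5, Db5.
Extending up a 2nd: Eb5 → F5 → G5.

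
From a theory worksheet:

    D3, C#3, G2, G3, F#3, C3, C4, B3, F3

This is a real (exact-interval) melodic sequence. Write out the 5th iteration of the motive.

Taking 3-note groups, the heads are D3, G3, C4: the pattern moves up a 4th.
Continuing the starts: F4 → Bb4.
So cell 5 is Bb4 A4 Eb4.

Bb4 A4 Eb4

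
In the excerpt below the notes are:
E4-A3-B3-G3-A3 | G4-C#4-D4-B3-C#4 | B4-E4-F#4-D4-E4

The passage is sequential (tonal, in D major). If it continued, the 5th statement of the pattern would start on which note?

With a 5-note motive the entries are E4, G4, B4, each up a 3rd from the previous.
Continuing: D5 → F#5. Statement 5 starts on F#5.

F#5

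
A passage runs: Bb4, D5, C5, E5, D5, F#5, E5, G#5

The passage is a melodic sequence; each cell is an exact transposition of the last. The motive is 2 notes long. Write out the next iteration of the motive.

Taking 2-note groups, the heads are Bb4, C5, D5, E5: the pattern moves up a 2nd.
So cell 5 is F#5 A#5.

F#5 A#5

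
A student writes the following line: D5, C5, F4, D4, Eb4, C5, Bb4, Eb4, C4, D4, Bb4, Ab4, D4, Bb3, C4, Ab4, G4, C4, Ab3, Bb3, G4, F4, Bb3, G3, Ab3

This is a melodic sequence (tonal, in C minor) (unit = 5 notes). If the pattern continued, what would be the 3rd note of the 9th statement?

Eb3

The unit is 5 notes. Position-3 pitches of the 5 shown cells: F4, Eb4, D4, C4, Bb3.
Extending down a 2nd: Ab3 → G3 → F3 → Eb3.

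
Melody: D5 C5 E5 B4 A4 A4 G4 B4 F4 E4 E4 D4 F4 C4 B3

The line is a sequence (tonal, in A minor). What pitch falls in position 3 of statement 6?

With 5-note cells, note 3 of each statement runs E5, B4, F4.
Extending down a 4th: C4 → G3 → D3.

D3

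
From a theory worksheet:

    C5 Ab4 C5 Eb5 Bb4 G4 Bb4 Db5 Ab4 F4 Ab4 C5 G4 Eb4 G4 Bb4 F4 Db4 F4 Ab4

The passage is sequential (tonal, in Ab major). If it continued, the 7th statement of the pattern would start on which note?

Unit = 4 notes; the statements start on C5, Bb4, Ab4, G4, F4, moving down a 2nd each time.
Continuing: Eb4 → Db4. Statement 7 starts on Db4.

Db4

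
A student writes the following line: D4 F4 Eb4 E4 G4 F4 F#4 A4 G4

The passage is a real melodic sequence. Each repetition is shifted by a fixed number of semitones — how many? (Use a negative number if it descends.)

With a 3-note motive the entries are D4, E4, F#4, each up a 2nd from the previous.
Counting half-steps from D4 to E4: 2.

2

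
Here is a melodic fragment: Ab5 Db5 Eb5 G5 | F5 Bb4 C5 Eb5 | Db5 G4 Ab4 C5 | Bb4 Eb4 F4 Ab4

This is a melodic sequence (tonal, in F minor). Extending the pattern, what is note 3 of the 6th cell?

Grouping in 4s, the 3rd note of each cell is Eb5, C5, Ab4, F4.
Each moves down a 3rd. Continuing: Db4 → Bb3.

Bb3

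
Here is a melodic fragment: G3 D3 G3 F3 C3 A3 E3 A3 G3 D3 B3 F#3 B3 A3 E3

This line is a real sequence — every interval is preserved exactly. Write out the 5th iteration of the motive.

Taking 5-note groups, the heads are G3, A3, B3: the pattern moves up a 2nd.
Continuing the starts: C#4 → D#4.
So cell 5 is D#4 A#3 D#4 C#4 G#3.

D#4 A#3 D#4 C#4 G#3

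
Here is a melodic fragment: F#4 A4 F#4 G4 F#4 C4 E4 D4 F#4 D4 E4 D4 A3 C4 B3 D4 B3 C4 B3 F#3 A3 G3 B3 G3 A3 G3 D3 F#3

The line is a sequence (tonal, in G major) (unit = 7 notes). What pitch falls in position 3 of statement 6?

The unit is 7 notes. Position-3 pitches of the 4 shown cells: F#4, D4, B3, G3.
Carrying that down a 3rd forward: E3 → C3.

C3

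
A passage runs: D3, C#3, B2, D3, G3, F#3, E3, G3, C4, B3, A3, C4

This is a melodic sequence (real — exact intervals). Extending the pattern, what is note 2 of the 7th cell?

G5

The unit is 4 notes. Position-2 pitches of the 3 shown cells: C#3, F#3, B3.
Carrying that up a 4th forward: E4 → A4 → D5 → G5.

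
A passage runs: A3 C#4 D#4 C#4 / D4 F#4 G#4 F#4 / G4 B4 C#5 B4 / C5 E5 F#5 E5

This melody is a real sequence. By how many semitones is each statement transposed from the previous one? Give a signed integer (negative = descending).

5

With a 4-note motive the entries are A3, D4, G4, C5, each up a 4th from the previous.
A3 to D4 spans +5 semitones.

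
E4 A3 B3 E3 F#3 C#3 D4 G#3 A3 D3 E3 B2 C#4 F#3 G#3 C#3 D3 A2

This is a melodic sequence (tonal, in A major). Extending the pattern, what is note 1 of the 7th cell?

The unit is 6 notes. Position-1 pitches of the 3 shown cells: E4, D4, C#4.
Carrying that down a 2nd forward: B3 → A3 → G#3 → F#3.

F#3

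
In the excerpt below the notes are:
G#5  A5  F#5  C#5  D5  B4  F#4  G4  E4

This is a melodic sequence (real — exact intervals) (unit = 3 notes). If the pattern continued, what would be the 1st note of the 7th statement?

Grouping in 3s, the 1st note of each cell is G#5, C#5, F#4.
Each moves down a 5th. Continuing: B3 → E3 → A2 → D2.

D2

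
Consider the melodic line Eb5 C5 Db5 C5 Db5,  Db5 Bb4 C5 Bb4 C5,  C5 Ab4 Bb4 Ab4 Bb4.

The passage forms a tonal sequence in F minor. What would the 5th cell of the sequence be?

The 5-note cells begin on Eb5, Db5, C5 — each down a 2nd from the last.
Continuing the starts: Bb4 → Ab4.
So cell 5 is Ab4 F4 G4 F4 G4.

Ab4 F4 G4 F4 G4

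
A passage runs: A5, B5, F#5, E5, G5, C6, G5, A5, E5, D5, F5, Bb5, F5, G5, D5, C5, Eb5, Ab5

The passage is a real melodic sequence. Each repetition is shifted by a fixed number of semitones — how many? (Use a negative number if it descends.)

-2

The 6-note cells begin on A5, G5, F5 — each down a 2nd from the last.
A5 to G5 spans -2 semitones.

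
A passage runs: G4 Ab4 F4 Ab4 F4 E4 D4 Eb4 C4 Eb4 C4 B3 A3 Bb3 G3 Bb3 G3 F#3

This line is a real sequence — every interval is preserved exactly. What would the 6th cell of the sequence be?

F#2 G2 E2 G2 E2 D#2

Unit = 6 notes; the statements start on G4, D4, A3, moving down a 4th each time.
Continuing the starts: E3 → B2 → F#2.
So cell 6 is F#2 G2 E2 G2 E2 D#2.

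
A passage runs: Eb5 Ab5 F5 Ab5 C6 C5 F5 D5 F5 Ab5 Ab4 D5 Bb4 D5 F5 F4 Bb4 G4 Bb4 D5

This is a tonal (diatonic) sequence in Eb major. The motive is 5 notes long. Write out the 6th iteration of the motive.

The 5-note cells begin on Eb5, C5, Ab4, F4 — each down a 3rd from the last.
Extending down a 3rd: D4 → Bb3.
So cell 6 is Bb3 Eb4 C4 Eb4 G4.

Bb3 Eb4 C4 Eb4 G4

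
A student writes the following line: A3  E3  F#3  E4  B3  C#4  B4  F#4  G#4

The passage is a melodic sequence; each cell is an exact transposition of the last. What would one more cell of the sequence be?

F#5 C#5 D#5

With a 3-note motive the entries are A3, E4, B4, each up a 5th from the previous.
So cell 4 is F#5 C#5 D#5.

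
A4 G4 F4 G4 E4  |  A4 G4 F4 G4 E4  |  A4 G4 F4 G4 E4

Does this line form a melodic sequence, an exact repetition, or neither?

repetition

Each 5-note cell is identical (A4 G4 F4 G4 E4), restated at the same pitch.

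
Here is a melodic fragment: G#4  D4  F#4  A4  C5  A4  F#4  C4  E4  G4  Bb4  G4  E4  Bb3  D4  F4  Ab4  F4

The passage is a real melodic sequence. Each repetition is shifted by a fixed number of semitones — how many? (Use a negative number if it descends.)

-2

Taking 6-note groups, the heads are G#4, F#4, E4: the pattern moves down a 2nd.
Counting half-steps from G#4 to F#4: -2.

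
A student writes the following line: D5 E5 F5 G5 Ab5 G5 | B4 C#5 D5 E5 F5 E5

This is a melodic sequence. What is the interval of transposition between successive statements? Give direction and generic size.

down a 3rd

The 6-note cells begin on D5, B4 — each down a 3rd from the last.
From D5 to B4: down a 3rd.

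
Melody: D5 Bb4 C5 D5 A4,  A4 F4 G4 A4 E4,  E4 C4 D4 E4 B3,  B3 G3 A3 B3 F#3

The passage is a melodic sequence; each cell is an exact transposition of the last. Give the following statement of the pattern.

The 5-note cells begin on D5, A4, E4, B3 — each down a 4th from the last.
So cell 5 is F#3 D3 E3 F#3 C#3.

F#3 D3 E3 F#3 C#3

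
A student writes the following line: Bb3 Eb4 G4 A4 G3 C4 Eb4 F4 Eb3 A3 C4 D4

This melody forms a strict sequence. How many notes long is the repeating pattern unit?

4

12 notes total. Splitting into 3 groups of 4:
Bb3 Eb4 G4 A4 | G3 C4 Eb4 F4 | Eb3 A3 C4 D4
Every group is a transposition down a 3rd of the one before; no shorter unit works.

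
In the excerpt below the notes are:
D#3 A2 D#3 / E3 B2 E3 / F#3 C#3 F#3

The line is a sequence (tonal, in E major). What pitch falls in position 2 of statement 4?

D#3

Grouping in 3s, the 2nd note of each cell is A2, B2, C#3.
One more up a 2nd gives D#3.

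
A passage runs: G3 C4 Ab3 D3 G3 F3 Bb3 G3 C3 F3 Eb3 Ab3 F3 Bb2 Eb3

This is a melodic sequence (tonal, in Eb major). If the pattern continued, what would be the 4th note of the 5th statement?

With 5-note cells, note 4 of each statement runs D3, C3, Bb2.
Carrying that down a 2nd forward: Ab2 → G2.

G2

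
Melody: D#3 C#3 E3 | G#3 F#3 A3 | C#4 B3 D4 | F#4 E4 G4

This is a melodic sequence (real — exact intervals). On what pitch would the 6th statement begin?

The 3-note cells begin on D#3, G#3, C#4, F#4 — each up a 4th from the last.
Continuing: B4 → E5. Statement 6 starts on E5.

E5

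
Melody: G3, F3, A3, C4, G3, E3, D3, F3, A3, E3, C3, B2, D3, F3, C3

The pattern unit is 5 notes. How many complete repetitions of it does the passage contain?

3

15 notes in groups of 5 gives 15/5 = 3 statements.
Starts: G3, E3, C3 — each down a 3rd.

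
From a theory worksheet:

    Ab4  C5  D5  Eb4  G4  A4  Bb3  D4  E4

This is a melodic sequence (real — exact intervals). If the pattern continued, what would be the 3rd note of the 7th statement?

G#2

With 3-note cells, note 3 of each statement runs D5, A4, E4.
Each moves down a 4th. Continuing: B3 → F#3 → C#3 → G#2.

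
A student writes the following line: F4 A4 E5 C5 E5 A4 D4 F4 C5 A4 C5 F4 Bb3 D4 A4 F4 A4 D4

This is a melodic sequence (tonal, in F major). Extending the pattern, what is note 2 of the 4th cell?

With 6-note cells, note 2 of each statement runs A4, F4, D4.
One more down a 3rd gives Bb3.

Bb3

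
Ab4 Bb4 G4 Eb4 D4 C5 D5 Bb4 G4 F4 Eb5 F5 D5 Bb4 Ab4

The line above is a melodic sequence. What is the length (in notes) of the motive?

There are 15 notes; a 5-note unit gives 3 cells:
Ab4 Bb4 G4 Eb4 D4 | C5 D5 Bb4 G4 F4 | Eb5 F5 D5 Bb4 Ab4
Every group is a transposition up a 3rd of the one before; no shorter unit works.

5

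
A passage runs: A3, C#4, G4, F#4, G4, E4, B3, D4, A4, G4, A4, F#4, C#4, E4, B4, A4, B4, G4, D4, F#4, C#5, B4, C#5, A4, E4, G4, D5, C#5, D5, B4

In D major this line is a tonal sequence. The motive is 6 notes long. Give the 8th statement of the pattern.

A4 C#5 G5 F#5 G5 E5

The 6-note cells begin on A3, B3, C#4, D4, E4 — each up a 2nd from the last.
Continuing the starts: F#4 → G4 → A4.
So cell 8 is A4 C#5 G5 F#5 G5 E5.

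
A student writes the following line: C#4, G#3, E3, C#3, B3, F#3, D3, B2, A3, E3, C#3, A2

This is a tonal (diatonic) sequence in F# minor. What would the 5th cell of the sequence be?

F#3 C#3 A2 F#2

The 4-note cells begin on C#4, B3, A3 — each down a 2nd from the last.
Carrying on: G#3 → F#3.
So cell 5 is F#3 C#3 A2 F#2.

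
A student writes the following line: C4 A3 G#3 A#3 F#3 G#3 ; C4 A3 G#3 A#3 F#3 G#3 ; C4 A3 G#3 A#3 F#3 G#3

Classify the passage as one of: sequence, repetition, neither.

repetition

Each 6-note cell is identical (C4 A3 G#3 A#3 F#3 G#3), restated at the same pitch.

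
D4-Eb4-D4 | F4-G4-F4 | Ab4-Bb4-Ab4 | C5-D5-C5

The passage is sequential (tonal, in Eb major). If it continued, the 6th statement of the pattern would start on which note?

G5

With a 3-note motive the entries are D4, F4, Ab4, C5, each up a 3rd from the previous.
Continuing: Eb5 → G5. Statement 6 starts on G5.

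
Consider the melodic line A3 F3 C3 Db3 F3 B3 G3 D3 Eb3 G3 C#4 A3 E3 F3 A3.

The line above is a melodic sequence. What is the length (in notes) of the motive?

Try groups of 5 (3 cells in 15 notes):
A3 F3 C3 Db3 F3 | B3 G3 D3 Eb3 G3 | C#4 A3 E3 F3 A3
That's a consistent up a 2nd shift per cell, and no other grouping gives one.

5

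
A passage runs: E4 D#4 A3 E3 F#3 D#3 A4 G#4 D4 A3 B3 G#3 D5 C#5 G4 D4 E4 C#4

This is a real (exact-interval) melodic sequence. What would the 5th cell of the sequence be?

C6 B5 F5 C5 D5 B4

With a 6-note motive the entries are E4, A4, D5, each up a 4th from the previous.
Carrying on: G5 → C6.
From C6 the exact shape gives C6 B5 F5 C5 D5 B4.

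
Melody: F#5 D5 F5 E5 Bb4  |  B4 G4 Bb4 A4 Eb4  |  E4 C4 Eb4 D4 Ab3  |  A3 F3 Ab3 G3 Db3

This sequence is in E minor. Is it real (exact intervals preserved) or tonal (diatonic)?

Each cell has the same semitone pattern (-4, 3, -1, -6) — intervals are preserved exactly.
And F5 lies outside E minor, so the sequence is real rather than tonal.

real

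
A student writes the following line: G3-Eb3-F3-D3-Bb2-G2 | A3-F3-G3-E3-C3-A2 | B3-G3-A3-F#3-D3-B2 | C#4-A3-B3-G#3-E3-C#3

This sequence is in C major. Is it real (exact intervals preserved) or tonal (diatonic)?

real

Each cell has the same semitone pattern (-4, 2, -3, -4, -3) — intervals are preserved exactly.
And Eb3 lies outside C major, so the sequence is real rather than tonal.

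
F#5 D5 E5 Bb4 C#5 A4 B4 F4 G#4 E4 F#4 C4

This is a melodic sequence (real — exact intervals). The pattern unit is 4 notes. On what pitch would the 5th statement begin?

A#3

Unit = 4 notes; the statements start on F#5, C#5, G#4, moving down a 4th each time.
Continuing: D#4 → A#3. Statement 5 starts on A#3.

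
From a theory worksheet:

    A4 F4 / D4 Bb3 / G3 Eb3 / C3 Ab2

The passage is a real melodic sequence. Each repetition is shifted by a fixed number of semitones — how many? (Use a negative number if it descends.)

With a 2-note motive the entries are A4, D4, G3, C3, each down a 5th from the previous.
Counting half-steps from A4 to D4: -7.

-7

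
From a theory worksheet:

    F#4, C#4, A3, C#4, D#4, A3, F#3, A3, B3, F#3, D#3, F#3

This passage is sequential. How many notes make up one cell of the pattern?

12 notes total. Splitting into 3 groups of 4:
F#4 C#4 A3 C#4 | D#4 A3 F#3 A3 | B3 F#3 D#3 F#3
Every group is a transposition down a 3rd of the one before; no shorter unit works.

4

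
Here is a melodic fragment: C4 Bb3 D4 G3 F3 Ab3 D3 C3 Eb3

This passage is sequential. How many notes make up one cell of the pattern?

3

9 notes total. Splitting into 3 groups of 3:
C4 Bb3 D4 | G3 F3 Ab3 | D3 C3 Eb3
Each cell is the previous one down a 4th — so the unit is 3 notes.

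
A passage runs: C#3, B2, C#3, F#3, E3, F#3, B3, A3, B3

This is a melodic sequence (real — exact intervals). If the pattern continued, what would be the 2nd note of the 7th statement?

The unit is 3 notes. Position-2 pitches of the 3 shown cells: B2, E3, A3.
Carrying that up a 4th forward: D4 → G4 → C5 → F5.

F5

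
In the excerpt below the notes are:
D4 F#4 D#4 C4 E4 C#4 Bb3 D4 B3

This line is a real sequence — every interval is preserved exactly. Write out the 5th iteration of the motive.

Gb3 Bb3 G3

With a 3-note motive the entries are D4, C4, Bb3, each down a 2nd from the previous.
Continuing the starts: Ab3 → Gb3.
Statement 5 starts on Gb3 and keeps the same exact contour: Gb3 Bb3 G3.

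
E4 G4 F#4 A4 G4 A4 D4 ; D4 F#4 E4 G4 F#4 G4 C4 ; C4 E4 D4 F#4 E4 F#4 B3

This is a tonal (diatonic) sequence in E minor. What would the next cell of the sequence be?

B3 D4 C4 E4 D4 E4 A3

With a 7-note motive the entries are E4, D4, C4, each down a 2nd from the previous.
Statement 4 starts on B3 and keeps the same diatonic contour: B3 D4 C4 E4 D4 E4 A3.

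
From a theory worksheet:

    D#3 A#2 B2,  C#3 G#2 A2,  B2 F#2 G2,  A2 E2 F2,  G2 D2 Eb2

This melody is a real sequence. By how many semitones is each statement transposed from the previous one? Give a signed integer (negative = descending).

Taking 3-note groups, the heads are D#3, C#3, B2, A2, G2: the pattern moves down a 2nd.
Counting half-steps from D#3 to C#3: -2.

-2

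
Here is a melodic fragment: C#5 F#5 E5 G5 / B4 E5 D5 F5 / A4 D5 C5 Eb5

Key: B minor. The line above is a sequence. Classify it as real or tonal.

real

Each cell has the same semitone pattern (5, -2, 3) — intervals are preserved exactly.
And F5 lies outside B minor, so the sequence is real rather than tonal.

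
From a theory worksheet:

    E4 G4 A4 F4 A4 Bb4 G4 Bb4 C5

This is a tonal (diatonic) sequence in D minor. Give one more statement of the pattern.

Taking 3-note groups, the heads are E4, F4, G4: the pattern moves up a 2nd.
Statement 4 starts on A4 and keeps the same diatonic contour: A4 C5 D5.

A4 C5 D5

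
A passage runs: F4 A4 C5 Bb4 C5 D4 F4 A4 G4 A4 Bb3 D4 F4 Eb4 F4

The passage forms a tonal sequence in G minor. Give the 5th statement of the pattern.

The 5-note cells begin on F4, D4, Bb3 — each down a 3rd from the last.
Carrying on: G3 → Eb3.
So cell 5 is Eb3 G3 Bb3 A3 Bb3.

Eb3 G3 Bb3 A3 Bb3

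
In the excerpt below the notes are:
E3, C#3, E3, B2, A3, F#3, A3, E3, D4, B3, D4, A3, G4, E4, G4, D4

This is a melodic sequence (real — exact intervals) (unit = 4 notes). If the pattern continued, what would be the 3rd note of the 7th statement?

Bb5

Grouping in 4s, the 3rd note of each cell is E3, A3, D4, G4.
Each moves up a 4th. Continuing: C5 → F5 → Bb5.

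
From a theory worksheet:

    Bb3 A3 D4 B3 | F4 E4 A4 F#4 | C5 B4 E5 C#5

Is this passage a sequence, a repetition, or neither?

Each 4-note cell is the previous one transposed up a 5th.

sequence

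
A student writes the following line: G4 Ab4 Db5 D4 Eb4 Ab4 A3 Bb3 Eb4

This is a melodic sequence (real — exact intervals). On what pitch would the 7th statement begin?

Taking 3-note groups, the heads are G4, D4, A3: the pattern moves down a 4th.
Extending the heads down a 4th: E3 → B2 → F#2 → C#2.

C#2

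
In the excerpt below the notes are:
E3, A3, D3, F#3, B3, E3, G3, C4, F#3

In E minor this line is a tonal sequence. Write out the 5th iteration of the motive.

Taking 3-note groups, the heads are E3, F#3, G3: the pattern moves up a 2nd.
Carrying on: A3 → B3.
From B3 the diatonic shape gives B3 E4 A3.

B3 E4 A3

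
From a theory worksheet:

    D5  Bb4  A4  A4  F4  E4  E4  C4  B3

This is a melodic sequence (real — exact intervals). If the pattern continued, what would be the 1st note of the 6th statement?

C#3

The unit is 3 notes. Position-1 pitches of the 3 shown cells: D5, A4, E4.
Each moves down a 4th. Continuing: B3 → F#3 → C#3.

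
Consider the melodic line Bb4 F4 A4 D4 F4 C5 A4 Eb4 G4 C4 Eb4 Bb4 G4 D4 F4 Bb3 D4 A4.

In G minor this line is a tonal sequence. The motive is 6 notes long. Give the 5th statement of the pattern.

The 6-note cells begin on Bb4, A4, G4 — each down a 2nd from the last.
Continuing the starts: F4 → Eb4.
So cell 5 is Eb4 Bb3 D4 G3 Bb3 F4.

Eb4 Bb3 D4 G3 Bb3 F4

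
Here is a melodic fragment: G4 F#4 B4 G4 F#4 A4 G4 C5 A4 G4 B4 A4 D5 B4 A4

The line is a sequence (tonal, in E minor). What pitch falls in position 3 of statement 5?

The unit is 5 notes. Position-3 pitches of the 3 shown cells: B4, C5, D5.
Carrying that up a 2nd forward: E5 → F#5.

F#5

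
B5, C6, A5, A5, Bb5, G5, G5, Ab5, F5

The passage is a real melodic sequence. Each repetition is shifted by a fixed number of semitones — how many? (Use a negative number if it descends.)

The 3-note cells begin on B5, A5, G5 — each down a 2nd from the last.
B5 to A5 spans -2 semitones.

-2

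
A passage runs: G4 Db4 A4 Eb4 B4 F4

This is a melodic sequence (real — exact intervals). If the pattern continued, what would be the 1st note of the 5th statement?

With 2-note cells, note 1 of each statement runs G4, A4, B4.
Extending up a 2nd: C#5 → D#5.

D#5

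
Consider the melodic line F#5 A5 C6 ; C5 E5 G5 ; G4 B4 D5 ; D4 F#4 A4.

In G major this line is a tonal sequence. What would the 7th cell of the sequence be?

Taking 3-note groups, the heads are F#5, C5, G4, D4: the pattern moves down a 4th.
Extending down a 4th: A3 → E3 → B2.
From B2 the diatonic shape gives B2 D3 F#3.

B2 D3 F#3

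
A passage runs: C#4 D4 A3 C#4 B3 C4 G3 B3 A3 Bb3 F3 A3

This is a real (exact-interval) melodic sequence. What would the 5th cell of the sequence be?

Taking 4-note groups, the heads are C#4, B3, A3: the pattern moves down a 2nd.
Continuing the starts: G3 → F3.
So cell 5 is F3 Gb3 Db3 F3.

F3 Gb3 Db3 F3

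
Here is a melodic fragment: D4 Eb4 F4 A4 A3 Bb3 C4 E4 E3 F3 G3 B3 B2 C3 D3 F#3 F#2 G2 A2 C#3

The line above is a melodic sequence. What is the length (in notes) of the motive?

Try groups of 4 (5 cells in 20 notes):
D4 Eb4 F4 A4 | A3 Bb3 C4 E4 | E3 F3 G3 B3 | B2 C3 D3 F#3 | F#2 G2 A2 C#3
Every group is a transposition down a 4th of the one before; no shorter unit works.

4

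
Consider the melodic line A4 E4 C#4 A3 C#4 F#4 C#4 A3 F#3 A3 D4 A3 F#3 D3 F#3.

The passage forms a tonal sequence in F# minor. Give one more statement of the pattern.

B3 F#3 D3 B2 D3

Unit = 5 notes; the statements start on A4, F#4, D4, moving down a 3rd each time.
From B3 the diatonic shape gives B3 F#3 D3 B2 D3.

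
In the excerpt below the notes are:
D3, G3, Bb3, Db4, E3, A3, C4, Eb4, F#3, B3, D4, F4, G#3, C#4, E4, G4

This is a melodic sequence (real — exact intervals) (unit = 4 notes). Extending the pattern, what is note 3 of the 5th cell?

F#4

Grouping in 4s, the 3rd note of each cell is Bb3, C4, D4, E4.
One more up a 2nd gives F#4.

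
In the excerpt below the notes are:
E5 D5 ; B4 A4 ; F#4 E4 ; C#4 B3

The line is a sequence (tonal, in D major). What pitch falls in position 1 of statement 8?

E2

With 2-note cells, note 1 of each statement runs E5, B4, F#4, C#4.
Extending down a 4th: G3 → D3 → A2 → E2.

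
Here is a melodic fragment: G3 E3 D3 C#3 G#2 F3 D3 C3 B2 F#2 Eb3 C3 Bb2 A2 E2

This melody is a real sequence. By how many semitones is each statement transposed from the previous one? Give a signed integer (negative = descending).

Taking 5-note groups, the heads are G3, F3, Eb3: the pattern moves down a 2nd.
G3 to F3 spans -2 semitones.

-2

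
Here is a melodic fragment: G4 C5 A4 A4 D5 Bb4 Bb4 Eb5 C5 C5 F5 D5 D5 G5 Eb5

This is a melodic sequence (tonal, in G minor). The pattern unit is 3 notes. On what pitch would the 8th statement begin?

Taking 3-note groups, the heads are G4, A4, Bb4, C5, D5: the pattern moves up a 2nd.
Continuing: Eb5 → F5 → G5. Statement 8 starts on G5.

G5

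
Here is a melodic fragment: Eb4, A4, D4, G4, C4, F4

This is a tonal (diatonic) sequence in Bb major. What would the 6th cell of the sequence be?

The 2-note cells begin on Eb4, D4, C4 — each down a 2nd from the last.
Continuing the starts: Bb3 → A3 → G3.
Statement 6 starts on G3 and keeps the same diatonic contour: G3 C4.

G3 C4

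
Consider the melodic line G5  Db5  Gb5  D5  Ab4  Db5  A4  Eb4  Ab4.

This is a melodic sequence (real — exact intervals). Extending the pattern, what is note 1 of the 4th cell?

E4

The unit is 3 notes. Position-1 pitches of the 3 shown cells: G5, D5, A4.
One more down a 4th gives E4.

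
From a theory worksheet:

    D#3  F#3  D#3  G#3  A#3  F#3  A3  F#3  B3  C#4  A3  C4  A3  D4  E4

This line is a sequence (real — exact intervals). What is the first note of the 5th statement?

Eb4

The 5-note cells begin on D#3, F#3, A3 — each up a 3rd from the last.
Continuing: C4 → Eb4. Statement 5 starts on Eb4.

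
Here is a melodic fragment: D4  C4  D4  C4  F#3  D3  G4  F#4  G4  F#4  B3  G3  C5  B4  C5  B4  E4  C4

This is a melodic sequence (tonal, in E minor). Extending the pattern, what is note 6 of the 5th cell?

The unit is 6 notes. Position-6 pitches of the 3 shown cells: D3, G3, C4.
Carrying that up a 4th forward: F#4 → B4.

B4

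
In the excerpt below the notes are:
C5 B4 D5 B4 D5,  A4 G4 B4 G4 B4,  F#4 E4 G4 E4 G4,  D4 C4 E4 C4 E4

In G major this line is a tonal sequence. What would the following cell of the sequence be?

B3 A3 C4 A3 C4

With a 5-note motive the entries are C5, A4, F#4, D4, each down a 3rd from the previous.
Statement 5 starts on B3 and keeps the same diatonic contour: B3 A3 C4 A3 C4.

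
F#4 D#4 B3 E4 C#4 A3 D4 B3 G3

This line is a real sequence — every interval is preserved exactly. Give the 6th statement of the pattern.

Taking 3-note groups, the heads are F#4, E4, D4: the pattern moves down a 2nd.
Continuing the starts: C4 → Bb3 → Ab3.
From Ab3 the exact shape gives Ab3 F3 Db3.

Ab3 F3 Db3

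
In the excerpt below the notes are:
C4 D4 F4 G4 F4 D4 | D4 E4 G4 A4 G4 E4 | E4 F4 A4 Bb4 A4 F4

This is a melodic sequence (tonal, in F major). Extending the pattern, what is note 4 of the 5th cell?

With 6-note cells, note 4 of each statement runs G4, A4, Bb4.
Each moves up a 2nd. Continuing: C5 → D5.

D5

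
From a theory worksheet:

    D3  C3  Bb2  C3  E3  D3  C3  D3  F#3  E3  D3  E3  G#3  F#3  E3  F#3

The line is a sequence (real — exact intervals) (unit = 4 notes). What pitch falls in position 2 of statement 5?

With 4-note cells, note 2 of each statement runs C3, D3, E3, F#3.
One more up a 2nd gives G#3.

G#3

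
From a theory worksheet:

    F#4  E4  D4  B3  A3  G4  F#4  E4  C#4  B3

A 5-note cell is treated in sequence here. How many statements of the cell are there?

2

10 notes in groups of 5 gives 10/5 = 2 statements.
Starts: F#4, G4 — each up a 2nd.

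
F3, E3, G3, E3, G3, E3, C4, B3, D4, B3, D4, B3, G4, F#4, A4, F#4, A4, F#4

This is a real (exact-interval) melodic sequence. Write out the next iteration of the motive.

D5 C#5 E5 C#5 E5 C#5

Unit = 6 notes; the statements start on F3, C4, G4, moving up a 5th each time.
So cell 4 is D5 C#5 E5 C#5 E5 C#5.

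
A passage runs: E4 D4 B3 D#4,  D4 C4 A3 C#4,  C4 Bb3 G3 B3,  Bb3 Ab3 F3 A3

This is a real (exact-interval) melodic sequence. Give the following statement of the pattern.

Ab3 Gb3 Eb3 G3

The 4-note cells begin on E4, D4, C4, Bb3 — each down a 2nd from the last.
From Ab3 the exact shape gives Ab3 Gb3 Eb3 G3.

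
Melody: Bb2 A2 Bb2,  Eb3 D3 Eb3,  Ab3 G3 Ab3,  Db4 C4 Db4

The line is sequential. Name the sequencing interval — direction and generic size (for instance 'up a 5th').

up a 4th

Taking 3-note groups, the heads are Bb2, Eb3, Ab3, Db4: the pattern moves up a 4th.
Bb2 to Eb3 is up a 4th.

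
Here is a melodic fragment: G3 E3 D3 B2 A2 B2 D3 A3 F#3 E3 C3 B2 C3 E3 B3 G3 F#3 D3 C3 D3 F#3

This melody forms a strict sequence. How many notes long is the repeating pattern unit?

7

There are 21 notes; a 7-note unit gives 3 cells:
G3 E3 D3 B2 A2 B2 D3 | A3 F#3 E3 C3 B2 C3 E3 | B3 G3 F#3 D3 C3 D3 F#3
That's a consistent up a 2nd shift per cell, and no other grouping gives one.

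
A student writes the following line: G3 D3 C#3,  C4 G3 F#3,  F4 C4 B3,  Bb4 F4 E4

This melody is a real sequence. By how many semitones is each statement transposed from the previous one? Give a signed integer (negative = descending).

Taking 3-note groups, the heads are G3, C4, F4, Bb4: the pattern moves up a 4th.
G3 to C4 spans +5 semitones.

5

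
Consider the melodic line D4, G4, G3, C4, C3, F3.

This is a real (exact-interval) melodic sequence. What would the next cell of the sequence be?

F2 Bb2

The 2-note cells begin on D4, G3, C3 — each down a 5th from the last.
So cell 4 is F2 Bb2.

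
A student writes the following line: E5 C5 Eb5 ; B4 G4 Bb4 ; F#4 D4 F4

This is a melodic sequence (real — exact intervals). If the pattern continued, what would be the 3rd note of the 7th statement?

With 3-note cells, note 3 of each statement runs Eb5, Bb4, F4.
Carrying that down a 4th forward: C4 → G3 → D3 → A2.

A2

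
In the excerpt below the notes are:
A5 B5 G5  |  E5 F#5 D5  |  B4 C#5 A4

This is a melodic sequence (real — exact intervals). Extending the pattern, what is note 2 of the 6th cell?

Grouping in 3s, the 2nd note of each cell is B5, F#5, C#5.
Each moves down a 4th. Continuing: G#4 → D#4 → A#3.

A#3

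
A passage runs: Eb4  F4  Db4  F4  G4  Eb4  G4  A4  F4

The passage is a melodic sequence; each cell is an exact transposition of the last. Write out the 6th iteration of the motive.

The 3-note cells begin on Eb4, F4, G4 — each up a 2nd from the last.
Extending up a 2nd: A4 → B4 → C#5.
From C#5 the exact shape gives C#5 D#5 B4.

C#5 D#5 B4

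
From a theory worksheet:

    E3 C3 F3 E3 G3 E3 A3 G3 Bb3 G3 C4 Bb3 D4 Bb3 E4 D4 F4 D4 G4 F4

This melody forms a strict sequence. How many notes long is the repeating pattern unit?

4

20 notes total. Splitting into 5 groups of 4:
E3 C3 F3 E3 | G3 E3 A3 G3 | Bb3 G3 C4 Bb3 | D4 Bb3 E4 D4 | F4 D4 G4 F4
Every group is a transposition up a 3rd of the one before; no shorter unit works.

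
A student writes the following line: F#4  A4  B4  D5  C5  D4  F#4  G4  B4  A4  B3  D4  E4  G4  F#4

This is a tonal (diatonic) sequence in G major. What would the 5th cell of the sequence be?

E3 G3 A3 C4 B3

With a 5-note motive the entries are F#4, D4, B3, each down a 3rd from the previous.
Carrying on: G3 → E3.
From E3 the diatonic shape gives E3 G3 A3 C4 B3.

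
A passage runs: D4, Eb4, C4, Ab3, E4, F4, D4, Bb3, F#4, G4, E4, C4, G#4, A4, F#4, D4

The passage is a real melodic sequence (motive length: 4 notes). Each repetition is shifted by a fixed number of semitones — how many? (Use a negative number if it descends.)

With a 4-note motive the entries are D4, E4, F#4, G#4, each up a 2nd from the previous.
D4 to E4 spans +2 semitones.

2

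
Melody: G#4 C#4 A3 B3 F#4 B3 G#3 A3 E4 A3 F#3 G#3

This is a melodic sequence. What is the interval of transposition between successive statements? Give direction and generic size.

down a 2nd

The 4-note cells begin on G#4, F#4, E4 — each down a 2nd from the last.
G#4 to F#4 is down a 2nd.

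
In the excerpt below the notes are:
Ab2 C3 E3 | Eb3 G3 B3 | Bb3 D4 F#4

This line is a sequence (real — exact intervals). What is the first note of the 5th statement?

With a 3-note motive the entries are Ab2, Eb3, Bb3, each up a 5th from the previous.
Extending the heads up a 5th: F4 → C5.

C5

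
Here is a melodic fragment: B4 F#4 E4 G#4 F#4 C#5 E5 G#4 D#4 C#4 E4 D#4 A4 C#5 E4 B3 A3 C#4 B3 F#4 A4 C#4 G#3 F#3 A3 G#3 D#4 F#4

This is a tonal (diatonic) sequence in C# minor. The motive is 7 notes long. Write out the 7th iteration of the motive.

Unit = 7 notes; the statements start on B4, G#4, E4, C#4, moving down a 3rd each time.
Carrying on: A3 → F#3 → D#3.
So cell 7 is D#3 A2 G#2 B2 A2 E3 G#3.

D#3 A2 G#2 B2 A2 E3 G#3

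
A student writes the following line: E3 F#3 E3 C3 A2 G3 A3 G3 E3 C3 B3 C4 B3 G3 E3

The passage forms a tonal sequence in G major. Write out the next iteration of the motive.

D4 E4 D4 B3 G3

Unit = 5 notes; the statements start on E3, G3, B3, moving up a 3rd each time.
So cell 4 is D4 E4 D4 B3 G3.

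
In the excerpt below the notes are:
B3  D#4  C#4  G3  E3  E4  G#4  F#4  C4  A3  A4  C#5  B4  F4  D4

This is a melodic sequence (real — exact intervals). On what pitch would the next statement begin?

Unit = 5 notes; the statements start on B3, E4, A4, moving up a 4th each time.
The next head, up a 4th from A4, is D5.

D5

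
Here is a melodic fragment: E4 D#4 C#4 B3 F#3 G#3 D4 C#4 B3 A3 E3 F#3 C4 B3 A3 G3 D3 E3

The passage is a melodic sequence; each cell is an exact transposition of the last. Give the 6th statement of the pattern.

With a 6-note motive the entries are E4, D4, C4, each down a 2nd from the previous.
Extending down a 2nd: Bb3 → Ab3 → Gb3.
From Gb3 the exact shape gives Gb3 F3 Eb3 Db3 Ab2 Bb2.

Gb3 F3 Eb3 Db3 Ab2 Bb2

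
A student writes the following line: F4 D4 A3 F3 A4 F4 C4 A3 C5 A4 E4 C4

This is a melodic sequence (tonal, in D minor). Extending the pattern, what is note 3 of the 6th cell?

With 4-note cells, note 3 of each statement runs A3, C4, E4.
Each moves up a 3rd. Continuing: G4 → Bb4 → D5.

D5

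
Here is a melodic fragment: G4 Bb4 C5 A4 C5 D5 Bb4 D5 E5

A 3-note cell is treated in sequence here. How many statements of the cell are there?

3

9 notes in groups of 3 gives 9/3 = 3 statements.
Starts: G4, A4, Bb4 — each up a 2nd.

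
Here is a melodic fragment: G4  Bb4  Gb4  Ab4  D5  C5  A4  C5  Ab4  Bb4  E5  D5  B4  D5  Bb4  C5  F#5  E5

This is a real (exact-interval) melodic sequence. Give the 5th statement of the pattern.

The 6-note cells begin on G4, A4, B4 — each up a 2nd from the last.
Extending up a 2nd: C#5 → D#5.
From D#5 the exact shape gives D#5 F#5 D5 E5 A#5 G#5.

D#5 F#5 D5 E5 A#5 G#5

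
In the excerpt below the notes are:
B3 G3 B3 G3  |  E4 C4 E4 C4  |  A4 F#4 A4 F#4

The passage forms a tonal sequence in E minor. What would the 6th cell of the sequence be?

C6 A5 C6 A5

Unit = 4 notes; the statements start on B3, E4, A4, moving up a 4th each time.
Extending up a 4th: D5 → G5 → C6.
So cell 6 is C6 A5 C6 A5.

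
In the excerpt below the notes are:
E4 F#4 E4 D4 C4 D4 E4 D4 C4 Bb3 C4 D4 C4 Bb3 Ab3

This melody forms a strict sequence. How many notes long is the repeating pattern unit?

Try groups of 5 (3 cells in 15 notes):
E4 F#4 E4 D4 C4 | D4 E4 D4 C4 Bb3 | C4 D4 C4 Bb3 Ab3
That's a consistent down a 2nd shift per cell, and no other grouping gives one.

5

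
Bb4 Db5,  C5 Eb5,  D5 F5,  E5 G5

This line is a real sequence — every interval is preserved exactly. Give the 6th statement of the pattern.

The 2-note cells begin on Bb4, C5, D5, E5 — each up a 2nd from the last.
Continuing the starts: F#5 → G#5.
From G#5 the exact shape gives G#5 B5.

G#5 B5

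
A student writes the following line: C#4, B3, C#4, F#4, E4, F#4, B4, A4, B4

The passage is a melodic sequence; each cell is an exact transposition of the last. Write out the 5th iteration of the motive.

A5 G5 A5

Unit = 3 notes; the statements start on C#4, F#4, B4, moving up a 4th each time.
Continuing the starts: E5 → A5.
So cell 5 is A5 G5 A5.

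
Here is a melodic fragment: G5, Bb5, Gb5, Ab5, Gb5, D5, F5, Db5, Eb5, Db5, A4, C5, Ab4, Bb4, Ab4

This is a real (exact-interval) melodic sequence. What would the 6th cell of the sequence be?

With a 5-note motive the entries are G5, D5, A4, each down a 4th from the previous.
Carrying on: E4 → B3 → F#3.
So cell 6 is F#3 A3 F3 G3 F3.

F#3 A3 F3 G3 F3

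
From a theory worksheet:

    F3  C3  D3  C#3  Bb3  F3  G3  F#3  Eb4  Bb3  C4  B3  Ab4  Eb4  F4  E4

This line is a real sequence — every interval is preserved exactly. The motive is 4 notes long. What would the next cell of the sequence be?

Db5 Ab4 Bb4 A4

With a 4-note motive the entries are F3, Bb3, Eb4, Ab4, each up a 4th from the previous.
So cell 5 is Db5 Ab4 Bb4 A4.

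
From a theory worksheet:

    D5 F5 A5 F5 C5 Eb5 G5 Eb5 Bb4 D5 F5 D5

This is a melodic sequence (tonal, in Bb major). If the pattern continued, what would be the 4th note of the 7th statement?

Grouping in 4s, the 4th note of each cell is F5, Eb5, D5.
Each moves down a 2nd. Continuing: C5 → Bb4 → A4 → G4.

G4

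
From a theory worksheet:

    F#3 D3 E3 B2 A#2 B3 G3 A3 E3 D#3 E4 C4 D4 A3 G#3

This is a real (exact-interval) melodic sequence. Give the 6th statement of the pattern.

G5 Eb5 F5 C5 B4

Taking 5-note groups, the heads are F#3, B3, E4: the pattern moves up a 4th.
Carrying on: A4 → D5 → G5.
Statement 6 starts on G5 and keeps the same exact contour: G5 Eb5 F5 C5 B4.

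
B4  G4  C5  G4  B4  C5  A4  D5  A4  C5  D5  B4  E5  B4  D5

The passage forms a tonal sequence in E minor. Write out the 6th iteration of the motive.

Taking 5-note groups, the heads are B4, C5, D5: the pattern moves up a 2nd.
Continuing the starts: E5 → F#5 → G5.
From G5 the diatonic shape gives G5 E5 A5 E5 G5.

G5 E5 A5 E5 G5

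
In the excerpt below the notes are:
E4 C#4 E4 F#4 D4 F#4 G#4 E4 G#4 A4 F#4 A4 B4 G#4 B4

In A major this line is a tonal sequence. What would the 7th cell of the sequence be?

D5 B4 D5

Taking 3-note groups, the heads are E4, F#4, G#4, A4, B4: the pattern moves up a 2nd.
Continuing the starts: C#5 → D5.
Statement 7 starts on D5 and keeps the same diatonic contour: D5 B4 D5.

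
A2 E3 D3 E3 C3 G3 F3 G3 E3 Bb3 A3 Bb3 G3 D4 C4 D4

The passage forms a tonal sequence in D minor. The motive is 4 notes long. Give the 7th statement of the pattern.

F4 C5 Bb4 C5

Taking 4-note groups, the heads are A2, C3, E3, G3: the pattern moves up a 3rd.
Carrying on: Bb3 → D4 → F4.
Statement 7 starts on F4 and keeps the same diatonic contour: F4 C5 Bb4 C5.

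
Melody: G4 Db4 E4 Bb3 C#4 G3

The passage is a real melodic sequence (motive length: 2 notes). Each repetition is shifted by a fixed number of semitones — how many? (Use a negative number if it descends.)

The 2-note cells begin on G4, E4, C#4 — each down a 3rd from the last.
G4 to E4 spans -3 semitones.

-3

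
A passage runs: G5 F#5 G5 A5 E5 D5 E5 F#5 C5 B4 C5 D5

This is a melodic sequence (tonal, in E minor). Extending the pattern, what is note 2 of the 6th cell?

C4

With 4-note cells, note 2 of each statement runs F#5, D5, B4.
Extending down a 3rd: G4 → E4 → C4.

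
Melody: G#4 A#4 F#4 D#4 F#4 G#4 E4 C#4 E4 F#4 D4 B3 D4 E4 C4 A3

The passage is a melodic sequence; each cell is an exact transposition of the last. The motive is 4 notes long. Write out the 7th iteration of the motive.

Ab3 Bb3 Gb3 Eb3

Unit = 4 notes; the statements start on G#4, F#4, E4, D4, moving down a 2nd each time.
Carrying on: C4 → Bb3 → Ab3.
From Ab3 the exact shape gives Ab3 Bb3 Gb3 Eb3.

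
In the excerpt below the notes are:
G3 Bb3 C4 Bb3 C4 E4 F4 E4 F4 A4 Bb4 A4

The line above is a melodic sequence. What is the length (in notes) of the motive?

4

There are 12 notes; a 4-note unit gives 3 cells:
G3 Bb3 C4 Bb3 | C4 E4 F4 E4 | F4 A4 Bb4 A4
Each cell is the previous one up a 4th — so the unit is 4 notes.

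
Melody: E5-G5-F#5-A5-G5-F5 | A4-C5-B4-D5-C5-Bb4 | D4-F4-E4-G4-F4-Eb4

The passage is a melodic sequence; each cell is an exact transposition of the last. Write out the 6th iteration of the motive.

F2 Ab2 G2 Bb2 Ab2 Gb2

The 6-note cells begin on E5, A4, D4 — each down a 5th from the last.
Continuing the starts: G3 → C3 → F2.
From F2 the exact shape gives F2 Ab2 G2 Bb2 Ab2 Gb2.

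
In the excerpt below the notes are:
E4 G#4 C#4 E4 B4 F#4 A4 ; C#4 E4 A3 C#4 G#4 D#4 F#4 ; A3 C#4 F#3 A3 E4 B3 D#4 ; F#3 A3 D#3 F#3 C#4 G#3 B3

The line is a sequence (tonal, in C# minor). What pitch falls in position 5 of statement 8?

B2

Grouping in 7s, the 5th note of each cell is B4, G#4, E4, C#4.
Extending down a 3rd: A3 → F#3 → D#3 → B2.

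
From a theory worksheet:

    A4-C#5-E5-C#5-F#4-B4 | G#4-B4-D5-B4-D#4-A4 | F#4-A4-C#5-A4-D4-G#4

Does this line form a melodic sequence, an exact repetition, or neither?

Note 5 of cell 2 is D#4; if this were a sequence it would be E4. No unit length gives a consistent transposition pattern.

neither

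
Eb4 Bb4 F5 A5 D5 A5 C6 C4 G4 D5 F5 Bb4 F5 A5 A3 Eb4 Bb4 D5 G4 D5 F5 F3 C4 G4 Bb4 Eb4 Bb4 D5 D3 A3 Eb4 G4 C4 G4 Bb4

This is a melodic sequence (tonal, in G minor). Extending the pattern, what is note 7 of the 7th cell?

Grouping in 7s, the 7th note of each cell is C6, A5, F5, D5, Bb4.
Carrying that down a 3rd forward: G4 → Eb4.

Eb4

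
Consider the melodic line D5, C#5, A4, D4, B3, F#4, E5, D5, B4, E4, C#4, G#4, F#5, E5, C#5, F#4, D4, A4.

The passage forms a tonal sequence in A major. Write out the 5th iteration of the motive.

A5 G#5 E5 A4 F#4 C#5

With a 6-note motive the entries are D5, E5, F#5, each up a 2nd from the previous.
Continuing the starts: G#5 → A5.
Statement 5 starts on A5 and keeps the same diatonic contour: A5 G#5 E5 A4 F#4 C#5.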